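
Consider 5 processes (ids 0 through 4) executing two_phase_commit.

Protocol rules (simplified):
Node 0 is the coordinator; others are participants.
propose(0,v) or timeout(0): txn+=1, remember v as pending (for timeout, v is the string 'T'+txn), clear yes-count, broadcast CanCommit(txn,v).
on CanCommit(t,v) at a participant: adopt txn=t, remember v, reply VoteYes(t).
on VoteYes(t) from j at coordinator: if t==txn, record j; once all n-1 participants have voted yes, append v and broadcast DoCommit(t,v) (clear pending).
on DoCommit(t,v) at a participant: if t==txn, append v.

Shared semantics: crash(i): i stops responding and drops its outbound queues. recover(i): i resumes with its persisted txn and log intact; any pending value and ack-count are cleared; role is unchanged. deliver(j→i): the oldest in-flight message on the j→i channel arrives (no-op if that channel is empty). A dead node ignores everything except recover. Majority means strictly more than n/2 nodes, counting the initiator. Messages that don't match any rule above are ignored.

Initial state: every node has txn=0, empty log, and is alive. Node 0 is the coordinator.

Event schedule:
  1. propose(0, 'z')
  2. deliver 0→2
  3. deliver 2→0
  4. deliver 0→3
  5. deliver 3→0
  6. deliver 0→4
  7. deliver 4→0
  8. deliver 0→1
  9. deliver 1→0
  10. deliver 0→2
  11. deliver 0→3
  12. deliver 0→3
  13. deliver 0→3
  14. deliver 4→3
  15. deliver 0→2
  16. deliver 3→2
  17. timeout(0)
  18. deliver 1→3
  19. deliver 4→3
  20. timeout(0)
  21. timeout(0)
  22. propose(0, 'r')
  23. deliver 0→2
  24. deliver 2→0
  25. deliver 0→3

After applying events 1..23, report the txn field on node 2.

2

1. propose(0,'z'):  <0:coor t1 ->
2. deliver 0→2:  <2:part t1 ->
3. deliver 2→0:  nop
4. deliver 0→3:  <3:part t1 ->
5. deliver 3→0:  nop
6. deliver 0→4:  <4:part t1 ->
7. deliver 4→0:  nop
8. deliver 0→1:  <1:part t1 ->
9. deliver 1→0:  <0:coor t1 z>
10. deliver 0→2:  <2:part t1 z>
11. deliver 0→3:  <3:part t1 z>
12. deliver 0→3:  nop
13. deliver 0→3:  nop
14. deliver 4→3:  nop
15. deliver 0→2:  nop
16. deliver 3→2:  nop
17. timeout(0):  <0:coor t2 z>
18. deliver 1→3:  nop
19. deliver 4→3:  nop
20. timeout(0):  <0:coor t3 z>
21. timeout(0):  <0:coor t4 z>
22. propose(0,'r'):  <0:coor t5 z>
23. deliver 0→2:  <2:part t2 z>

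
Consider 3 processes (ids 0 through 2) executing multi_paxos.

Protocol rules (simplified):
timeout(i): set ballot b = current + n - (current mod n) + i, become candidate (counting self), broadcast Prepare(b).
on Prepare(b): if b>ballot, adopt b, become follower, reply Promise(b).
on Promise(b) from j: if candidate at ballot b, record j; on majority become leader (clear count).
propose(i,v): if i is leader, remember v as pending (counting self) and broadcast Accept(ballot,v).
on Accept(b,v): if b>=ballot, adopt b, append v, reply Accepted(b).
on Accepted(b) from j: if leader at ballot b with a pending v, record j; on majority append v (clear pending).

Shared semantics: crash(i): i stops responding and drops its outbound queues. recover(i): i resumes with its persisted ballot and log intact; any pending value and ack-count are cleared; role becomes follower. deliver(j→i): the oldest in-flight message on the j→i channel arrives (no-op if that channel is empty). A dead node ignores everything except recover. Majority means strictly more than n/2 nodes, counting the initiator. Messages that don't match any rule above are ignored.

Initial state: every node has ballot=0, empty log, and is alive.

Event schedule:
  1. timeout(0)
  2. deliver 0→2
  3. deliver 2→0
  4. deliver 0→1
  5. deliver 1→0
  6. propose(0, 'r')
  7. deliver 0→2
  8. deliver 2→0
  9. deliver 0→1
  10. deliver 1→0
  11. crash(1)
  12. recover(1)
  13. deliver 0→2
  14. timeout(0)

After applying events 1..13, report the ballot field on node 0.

3

[1] timeout(0) → N0(cand b3 [-])
[2] deliver 0→2 → N2(foll b3 [-])
[3] deliver 2→0 → N0(lead b3 [-])
[4] deliver 0→1 → N1(foll b3 [-])
[5] deliver 1→0 → ∅
[6] propose(0,'r') → ∅
[7] deliver 0→2 → N2(foll b3 [r])
[8] deliver 2→0 → N0(lead b3 [r])
[9] deliver 0→1 → N1(foll b3 [r])
[10] deliver 1→0 → ∅
[11] crash(1) → N1(✗foll b3 [r])
[12] recover(1) → N1(foll b3 [r])
[13] deliver 0→2 → ∅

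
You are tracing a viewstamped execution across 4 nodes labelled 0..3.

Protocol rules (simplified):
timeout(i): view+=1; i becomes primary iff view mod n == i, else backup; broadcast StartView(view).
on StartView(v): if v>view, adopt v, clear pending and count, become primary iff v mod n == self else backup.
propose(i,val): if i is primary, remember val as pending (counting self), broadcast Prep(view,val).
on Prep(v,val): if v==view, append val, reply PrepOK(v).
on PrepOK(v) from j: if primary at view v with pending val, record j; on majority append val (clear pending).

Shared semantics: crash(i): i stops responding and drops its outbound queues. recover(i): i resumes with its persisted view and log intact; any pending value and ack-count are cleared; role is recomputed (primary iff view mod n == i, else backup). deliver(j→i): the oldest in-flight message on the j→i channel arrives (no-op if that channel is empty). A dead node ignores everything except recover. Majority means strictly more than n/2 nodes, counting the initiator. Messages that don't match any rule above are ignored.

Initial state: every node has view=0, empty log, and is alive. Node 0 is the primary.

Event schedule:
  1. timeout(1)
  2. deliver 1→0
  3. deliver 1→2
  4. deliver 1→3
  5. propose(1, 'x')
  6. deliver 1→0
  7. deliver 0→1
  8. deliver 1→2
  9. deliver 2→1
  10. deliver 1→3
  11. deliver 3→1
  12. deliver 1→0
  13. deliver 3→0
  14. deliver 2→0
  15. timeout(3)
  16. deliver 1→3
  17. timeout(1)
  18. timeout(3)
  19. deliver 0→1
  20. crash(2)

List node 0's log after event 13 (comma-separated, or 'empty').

[1] timeout(1) → N1(prim v1 [-])
[2] deliver 1→0 → N0(back v1 [-])
[3] deliver 1→2 → N2(back v1 [-])
[4] deliver 1→3 → N3(back v1 [-])
[5] propose(1,'x') → ∅
[6] deliver 1→0 → N0(back v1 [x])
[7] deliver 0→1 → ∅
[8] deliver 1→2 → N2(back v1 [x])
[9] deliver 2→1 → N1(prim v1 [x])
[10] deliver 1→3 → N3(back v1 [x])
[11] deliver 3→1 → ∅
[12] deliver 1→0 → ∅
[13] deliver 3→0 → ∅

x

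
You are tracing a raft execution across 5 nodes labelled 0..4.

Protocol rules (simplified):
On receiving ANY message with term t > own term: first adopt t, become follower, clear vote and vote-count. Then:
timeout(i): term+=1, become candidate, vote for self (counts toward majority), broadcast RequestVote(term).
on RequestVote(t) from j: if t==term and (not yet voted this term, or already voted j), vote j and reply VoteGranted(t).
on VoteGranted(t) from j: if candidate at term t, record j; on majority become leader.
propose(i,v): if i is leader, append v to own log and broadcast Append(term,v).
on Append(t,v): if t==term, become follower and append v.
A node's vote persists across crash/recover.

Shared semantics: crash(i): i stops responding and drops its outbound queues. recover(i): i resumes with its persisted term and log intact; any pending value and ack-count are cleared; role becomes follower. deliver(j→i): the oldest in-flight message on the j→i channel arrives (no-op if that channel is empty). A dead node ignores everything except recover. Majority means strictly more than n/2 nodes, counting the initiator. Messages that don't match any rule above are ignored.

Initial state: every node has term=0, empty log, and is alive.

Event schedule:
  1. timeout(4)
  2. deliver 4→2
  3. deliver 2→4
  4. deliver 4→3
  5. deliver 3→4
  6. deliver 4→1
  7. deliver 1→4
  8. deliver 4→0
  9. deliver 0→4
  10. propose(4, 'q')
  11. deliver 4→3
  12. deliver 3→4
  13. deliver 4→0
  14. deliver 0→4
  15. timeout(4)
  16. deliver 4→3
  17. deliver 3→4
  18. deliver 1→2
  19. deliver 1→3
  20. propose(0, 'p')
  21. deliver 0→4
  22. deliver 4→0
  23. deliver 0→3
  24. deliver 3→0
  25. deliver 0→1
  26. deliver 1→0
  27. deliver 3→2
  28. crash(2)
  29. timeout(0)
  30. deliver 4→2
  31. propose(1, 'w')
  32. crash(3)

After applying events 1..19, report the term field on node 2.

1

e1 timeout(4): 4[cand,t=1,-]
e2 deliver 4→2: 2[foll,t=1,-]
e3 deliver 2→4: ·
e4 deliver 4→3: 3[foll,t=1,-]
e5 deliver 3→4: 4[lead,t=1,-]
e6 deliver 4→1: 1[foll,t=1,-]
e7 deliver 1→4: ·
e8 deliver 4→0: 0[foll,t=1,-]
e9 deliver 0→4: ·
e10 propose(4,'q'): 4[lead,t=1,q]
e11 deliver 4→3: 3[foll,t=1,q]
e12 deliver 3→4: ·
e13 deliver 4→0: 0[foll,t=1,q]
e14 deliver 0→4: ·
e15 timeout(4): 4[cand,t=2,q]
e16 deliver 4→3: 3[foll,t=2,q]
e17 deliver 3→4: ·
e18 deliver 1→2: ·
e19 deliver 1→3: ·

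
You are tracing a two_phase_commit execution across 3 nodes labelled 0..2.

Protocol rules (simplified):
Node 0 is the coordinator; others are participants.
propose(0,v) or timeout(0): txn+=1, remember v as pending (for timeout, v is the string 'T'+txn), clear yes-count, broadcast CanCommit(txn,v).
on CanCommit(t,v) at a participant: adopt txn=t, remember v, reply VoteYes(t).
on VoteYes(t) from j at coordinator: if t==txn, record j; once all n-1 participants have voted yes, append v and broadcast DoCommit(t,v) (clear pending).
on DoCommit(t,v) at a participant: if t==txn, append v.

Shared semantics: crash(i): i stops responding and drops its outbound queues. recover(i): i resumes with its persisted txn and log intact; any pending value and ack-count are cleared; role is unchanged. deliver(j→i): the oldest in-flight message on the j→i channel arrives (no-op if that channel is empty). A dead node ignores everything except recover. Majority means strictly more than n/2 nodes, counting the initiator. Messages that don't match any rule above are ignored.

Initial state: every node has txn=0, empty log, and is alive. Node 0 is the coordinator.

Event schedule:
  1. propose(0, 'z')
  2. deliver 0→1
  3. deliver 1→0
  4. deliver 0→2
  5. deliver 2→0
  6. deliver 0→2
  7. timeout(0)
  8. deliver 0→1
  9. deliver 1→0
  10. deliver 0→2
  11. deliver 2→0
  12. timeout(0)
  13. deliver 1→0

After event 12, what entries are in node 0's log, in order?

z

step 1 propose(0,'z'): 0={coor,t=1,log=-}
step 2 deliver 0→1: 1={part,t=1,log=-}
step 3 deliver 1→0: —
step 4 deliver 0→2: 2={part,t=1,log=-}
step 5 deliver 2→0: 0={coor,t=1,log=z}
step 6 deliver 0→2: 2={part,t=1,log=z}
step 7 timeout(0): 0={coor,t=2,log=z}
step 8 deliver 0→1: 1={part,t=1,log=z}
step 9 deliver 1→0: —
step 10 deliver 0→2: 2={part,t=2,log=z}
step 11 deliver 2→0: —
step 12 timeout(0): 0={coor,t=3,log=z}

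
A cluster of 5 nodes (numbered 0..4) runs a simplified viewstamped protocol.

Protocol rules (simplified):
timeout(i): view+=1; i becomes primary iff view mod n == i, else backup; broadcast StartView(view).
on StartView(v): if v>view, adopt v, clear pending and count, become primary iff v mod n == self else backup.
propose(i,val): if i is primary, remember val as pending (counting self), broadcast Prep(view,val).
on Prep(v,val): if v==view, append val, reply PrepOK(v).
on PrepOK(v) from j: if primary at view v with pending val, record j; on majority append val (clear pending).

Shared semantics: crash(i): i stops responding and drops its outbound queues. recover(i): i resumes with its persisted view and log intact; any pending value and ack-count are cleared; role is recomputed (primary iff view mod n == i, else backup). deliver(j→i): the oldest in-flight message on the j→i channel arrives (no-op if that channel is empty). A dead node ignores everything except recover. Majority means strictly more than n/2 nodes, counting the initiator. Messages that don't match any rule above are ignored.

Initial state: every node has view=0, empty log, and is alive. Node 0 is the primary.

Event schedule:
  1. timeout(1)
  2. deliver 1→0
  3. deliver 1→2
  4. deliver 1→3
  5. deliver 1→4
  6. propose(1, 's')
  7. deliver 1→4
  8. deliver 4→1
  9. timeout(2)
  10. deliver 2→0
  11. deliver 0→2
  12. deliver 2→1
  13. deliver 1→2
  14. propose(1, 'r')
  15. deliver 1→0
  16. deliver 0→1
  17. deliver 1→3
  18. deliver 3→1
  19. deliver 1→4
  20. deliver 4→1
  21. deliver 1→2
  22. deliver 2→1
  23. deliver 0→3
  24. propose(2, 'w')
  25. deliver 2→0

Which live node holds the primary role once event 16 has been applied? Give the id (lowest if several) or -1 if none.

[1] timeout(1) → N1(prim v1 [-])
[2] deliver 1→0 → N0(back v1 [-])
[3] deliver 1→2 → N2(back v1 [-])
[4] deliver 1→3 → N3(back v1 [-])
[5] deliver 1→4 → N4(back v1 [-])
[6] propose(1,'s') → ∅
[7] deliver 1→4 → N4(back v1 [s])
[8] deliver 4→1 → ∅
[9] timeout(2) → N2(prim v2 [-])
[10] deliver 2→0 → N0(back v2 [-])
[11] deliver 0→2 → ∅
[12] deliver 2→1 → N1(back v2 [-])
[13] deliver 1→2 → ∅
[14] propose(1,'r') → ∅
[15] deliver 1→0 → ∅
[16] deliver 0→1 → ∅

2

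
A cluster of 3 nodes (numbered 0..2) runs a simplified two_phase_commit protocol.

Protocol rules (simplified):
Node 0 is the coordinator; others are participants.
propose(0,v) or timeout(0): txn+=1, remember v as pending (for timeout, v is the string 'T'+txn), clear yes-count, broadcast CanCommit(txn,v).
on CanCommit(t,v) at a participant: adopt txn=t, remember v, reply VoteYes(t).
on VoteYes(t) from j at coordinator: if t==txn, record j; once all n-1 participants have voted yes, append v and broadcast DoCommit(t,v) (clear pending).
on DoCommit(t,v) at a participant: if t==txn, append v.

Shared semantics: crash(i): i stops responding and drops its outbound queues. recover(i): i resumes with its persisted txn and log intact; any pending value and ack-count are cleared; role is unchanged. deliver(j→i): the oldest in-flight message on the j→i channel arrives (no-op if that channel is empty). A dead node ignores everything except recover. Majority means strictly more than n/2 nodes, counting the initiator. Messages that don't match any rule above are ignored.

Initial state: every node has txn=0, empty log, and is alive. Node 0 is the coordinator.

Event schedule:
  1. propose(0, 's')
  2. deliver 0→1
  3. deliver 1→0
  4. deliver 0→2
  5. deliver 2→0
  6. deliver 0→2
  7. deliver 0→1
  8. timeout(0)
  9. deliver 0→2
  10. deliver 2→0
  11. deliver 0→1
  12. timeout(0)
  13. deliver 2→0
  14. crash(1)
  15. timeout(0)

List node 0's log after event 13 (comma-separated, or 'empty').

s

[1] propose(0,'s') → N0(coor t1 [-])
[2] deliver 0→1 → N1(part t1 [-])
[3] deliver 1→0 → ∅
[4] deliver 0→2 → N2(part t1 [-])
[5] deliver 2→0 → N0(coor t1 [s])
[6] deliver 0→2 → N2(part t1 [s])
[7] deliver 0→1 → N1(part t1 [s])
[8] timeout(0) → N0(coor t2 [s])
[9] deliver 0→2 → N2(part t2 [s])
[10] deliver 2→0 → ∅
[11] deliver 0→1 → N1(part t2 [s])
[12] timeout(0) → N0(coor t3 [s])
[13] deliver 2→0 → ∅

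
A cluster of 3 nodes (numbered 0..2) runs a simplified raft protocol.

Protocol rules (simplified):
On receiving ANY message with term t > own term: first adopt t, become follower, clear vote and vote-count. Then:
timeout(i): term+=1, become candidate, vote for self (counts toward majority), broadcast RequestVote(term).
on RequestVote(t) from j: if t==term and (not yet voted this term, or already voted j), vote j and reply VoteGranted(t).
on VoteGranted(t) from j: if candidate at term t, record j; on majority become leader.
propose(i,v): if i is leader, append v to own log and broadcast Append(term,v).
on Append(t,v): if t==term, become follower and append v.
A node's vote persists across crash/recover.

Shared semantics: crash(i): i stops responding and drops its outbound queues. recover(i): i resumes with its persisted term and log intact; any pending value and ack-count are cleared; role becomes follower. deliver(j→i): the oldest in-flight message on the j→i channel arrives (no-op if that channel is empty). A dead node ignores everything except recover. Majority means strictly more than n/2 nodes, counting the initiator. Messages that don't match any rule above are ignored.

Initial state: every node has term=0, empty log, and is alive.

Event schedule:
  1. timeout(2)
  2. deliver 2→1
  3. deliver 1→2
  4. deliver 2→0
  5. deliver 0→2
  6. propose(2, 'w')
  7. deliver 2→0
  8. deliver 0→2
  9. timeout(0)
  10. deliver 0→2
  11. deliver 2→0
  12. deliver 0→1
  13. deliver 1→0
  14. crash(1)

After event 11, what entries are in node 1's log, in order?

empty

after 1 — timeout(2): n2:cand/t1/[-]
after 2 — deliver 2→1: n1:foll/t1/[-]
after 3 — deliver 1→2: n2:lead/t1/[-]
after 4 — deliver 2→0: n0:foll/t1/[-]
after 5 — deliver 0→2: ·
after 6 — propose(2,'w'): n2:lead/t1/[w]
after 7 — deliver 2→0: n0:foll/t1/[w]
after 8 — deliver 0→2: ·
after 9 — timeout(0): n0:cand/t2/[w]
after 10 — deliver 0→2: n2:foll/t2/[w]
after 11 — deliver 2→0: n0:lead/t2/[w]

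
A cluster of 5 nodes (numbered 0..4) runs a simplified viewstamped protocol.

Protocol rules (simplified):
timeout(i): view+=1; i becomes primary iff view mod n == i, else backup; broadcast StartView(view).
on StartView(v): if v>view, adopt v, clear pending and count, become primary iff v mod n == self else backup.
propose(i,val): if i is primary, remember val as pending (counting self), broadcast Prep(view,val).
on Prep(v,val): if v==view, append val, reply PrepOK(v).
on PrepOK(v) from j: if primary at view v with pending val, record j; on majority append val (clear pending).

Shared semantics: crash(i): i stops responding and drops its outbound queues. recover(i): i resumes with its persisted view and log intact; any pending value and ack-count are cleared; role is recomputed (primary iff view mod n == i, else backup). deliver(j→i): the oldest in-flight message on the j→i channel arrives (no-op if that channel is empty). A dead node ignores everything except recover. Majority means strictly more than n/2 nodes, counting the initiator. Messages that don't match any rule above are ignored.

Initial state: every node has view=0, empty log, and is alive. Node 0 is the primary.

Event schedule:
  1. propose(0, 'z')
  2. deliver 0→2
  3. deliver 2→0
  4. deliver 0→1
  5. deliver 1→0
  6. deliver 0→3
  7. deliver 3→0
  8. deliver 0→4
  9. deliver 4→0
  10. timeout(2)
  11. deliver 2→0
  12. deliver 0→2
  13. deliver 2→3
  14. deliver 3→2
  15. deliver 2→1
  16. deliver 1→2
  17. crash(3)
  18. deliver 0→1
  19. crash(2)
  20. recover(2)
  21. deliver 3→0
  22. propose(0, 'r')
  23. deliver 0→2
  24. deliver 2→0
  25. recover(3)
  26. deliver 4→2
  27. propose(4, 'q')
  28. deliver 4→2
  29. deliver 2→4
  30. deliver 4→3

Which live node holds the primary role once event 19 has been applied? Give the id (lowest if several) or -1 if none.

1. propose(0,'z'):  nop
2. deliver 0→2:  <2:back v0 z>
3. deliver 2→0:  nop
4. deliver 0→1:  <1:back v0 z>
5. deliver 1→0:  <0:prim v0 z>
6. deliver 0→3:  <3:back v0 z>
7. deliver 3→0:  nop
8. deliver 0→4:  <4:back v0 z>
9. deliver 4→0:  nop
10. timeout(2):  <2:back v1 z>
11. deliver 2→0:  <0:back v1 z>
12. deliver 0→2:  nop
13. deliver 2→3:  <3:back v1 z>
14. deliver 3→2:  nop
15. deliver 2→1:  <1:prim v1 z>
16. deliver 1→2:  nop
17. crash(3):  <3:✗back v1 z>
18. deliver 0→1:  nop
19. crash(2):  <2:✗back v1 z>

1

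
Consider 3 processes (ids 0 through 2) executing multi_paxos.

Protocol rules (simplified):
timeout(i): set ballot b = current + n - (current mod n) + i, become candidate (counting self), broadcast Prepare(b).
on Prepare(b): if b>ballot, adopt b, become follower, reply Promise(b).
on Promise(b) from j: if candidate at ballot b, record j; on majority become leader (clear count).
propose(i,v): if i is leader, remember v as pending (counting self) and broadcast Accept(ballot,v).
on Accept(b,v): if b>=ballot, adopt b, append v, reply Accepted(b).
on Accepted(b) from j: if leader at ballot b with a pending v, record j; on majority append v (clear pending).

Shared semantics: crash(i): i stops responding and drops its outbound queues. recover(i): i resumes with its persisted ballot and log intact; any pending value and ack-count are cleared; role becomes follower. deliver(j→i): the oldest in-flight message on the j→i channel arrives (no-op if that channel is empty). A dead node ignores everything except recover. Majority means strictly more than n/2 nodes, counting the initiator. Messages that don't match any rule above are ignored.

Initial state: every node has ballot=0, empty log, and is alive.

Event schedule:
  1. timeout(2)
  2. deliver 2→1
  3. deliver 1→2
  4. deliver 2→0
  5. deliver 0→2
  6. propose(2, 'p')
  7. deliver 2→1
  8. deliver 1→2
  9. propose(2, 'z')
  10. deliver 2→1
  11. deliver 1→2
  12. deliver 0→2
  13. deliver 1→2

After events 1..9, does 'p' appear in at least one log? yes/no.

1. timeout(2):  <2:cand b5 ->
2. deliver 2→1:  <1:foll b5 ->
3. deliver 1→2:  <2:lead b5 ->
4. deliver 2→0:  <0:foll b5 ->
5. deliver 0→2:  nop
6. propose(2,'p'):  nop
7. deliver 2→1:  <1:foll b5 p>
8. deliver 1→2:  <2:lead b5 p>
9. propose(2,'z'):  nop

yes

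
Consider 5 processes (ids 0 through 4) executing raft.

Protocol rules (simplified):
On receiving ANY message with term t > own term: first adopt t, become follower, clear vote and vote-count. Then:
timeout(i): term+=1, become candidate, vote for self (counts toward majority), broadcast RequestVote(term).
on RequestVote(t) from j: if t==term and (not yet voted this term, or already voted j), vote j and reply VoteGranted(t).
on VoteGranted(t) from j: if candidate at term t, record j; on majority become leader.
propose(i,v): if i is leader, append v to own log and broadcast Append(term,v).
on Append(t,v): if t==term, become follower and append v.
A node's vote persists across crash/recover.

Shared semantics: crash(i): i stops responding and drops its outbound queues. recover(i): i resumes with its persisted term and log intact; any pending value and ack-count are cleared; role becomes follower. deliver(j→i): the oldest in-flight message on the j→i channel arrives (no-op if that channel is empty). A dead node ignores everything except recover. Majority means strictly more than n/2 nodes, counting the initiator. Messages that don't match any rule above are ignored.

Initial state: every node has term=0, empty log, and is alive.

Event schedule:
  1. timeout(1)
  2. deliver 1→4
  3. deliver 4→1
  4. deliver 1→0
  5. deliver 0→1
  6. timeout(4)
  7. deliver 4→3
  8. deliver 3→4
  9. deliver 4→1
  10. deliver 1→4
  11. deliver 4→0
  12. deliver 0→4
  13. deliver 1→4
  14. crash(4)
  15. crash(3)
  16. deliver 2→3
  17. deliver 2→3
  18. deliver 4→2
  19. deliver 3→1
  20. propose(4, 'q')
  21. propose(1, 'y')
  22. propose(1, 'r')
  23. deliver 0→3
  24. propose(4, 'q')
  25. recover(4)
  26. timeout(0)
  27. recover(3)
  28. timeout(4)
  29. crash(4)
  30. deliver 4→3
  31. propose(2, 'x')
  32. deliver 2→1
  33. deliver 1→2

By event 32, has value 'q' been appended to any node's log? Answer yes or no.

no

e1 timeout(1): 1[cand,t=1,-]
e2 deliver 1→4: 4[foll,t=1,-]
e3 deliver 4→1: ·
e4 deliver 1→0: 0[foll,t=1,-]
e5 deliver 0→1: 1[lead,t=1,-]
e6 timeout(4): 4[cand,t=2,-]
e7 deliver 4→3: 3[foll,t=2,-]
e8 deliver 3→4: ·
e9 deliver 4→1: 1[foll,t=2,-]
e10 deliver 1→4: 4[lead,t=2,-]
e11 deliver 4→0: 0[foll,t=2,-]
e12 deliver 0→4: ·
e13 deliver 1→4: ·
e14 crash(4): 4[✗lead,t=2,-]
e15 crash(3): 3[✗foll,t=2,-]
e16 deliver 2→3: ·
e17 deliver 2→3: ·
e18 deliver 4→2: ·
e19 deliver 3→1: ·
e20 propose(4,'q'): ·
e21 propose(1,'y'): ·
e22 propose(1,'r'): ·
e23 deliver 0→3: ·
e24 propose(4,'q'): ·
e25 recover(4): 4[foll,t=2,-]
e26 timeout(0): 0[cand,t=3,-]
e27 recover(3): 3[foll,t=2,-]
e28 timeout(4): 4[cand,t=3,-]
e29 crash(4): 4[✗cand,t=3,-]
e30 deliver 4→3: ·
e31 propose(2,'x'): ·
e32 deliver 2→1: ·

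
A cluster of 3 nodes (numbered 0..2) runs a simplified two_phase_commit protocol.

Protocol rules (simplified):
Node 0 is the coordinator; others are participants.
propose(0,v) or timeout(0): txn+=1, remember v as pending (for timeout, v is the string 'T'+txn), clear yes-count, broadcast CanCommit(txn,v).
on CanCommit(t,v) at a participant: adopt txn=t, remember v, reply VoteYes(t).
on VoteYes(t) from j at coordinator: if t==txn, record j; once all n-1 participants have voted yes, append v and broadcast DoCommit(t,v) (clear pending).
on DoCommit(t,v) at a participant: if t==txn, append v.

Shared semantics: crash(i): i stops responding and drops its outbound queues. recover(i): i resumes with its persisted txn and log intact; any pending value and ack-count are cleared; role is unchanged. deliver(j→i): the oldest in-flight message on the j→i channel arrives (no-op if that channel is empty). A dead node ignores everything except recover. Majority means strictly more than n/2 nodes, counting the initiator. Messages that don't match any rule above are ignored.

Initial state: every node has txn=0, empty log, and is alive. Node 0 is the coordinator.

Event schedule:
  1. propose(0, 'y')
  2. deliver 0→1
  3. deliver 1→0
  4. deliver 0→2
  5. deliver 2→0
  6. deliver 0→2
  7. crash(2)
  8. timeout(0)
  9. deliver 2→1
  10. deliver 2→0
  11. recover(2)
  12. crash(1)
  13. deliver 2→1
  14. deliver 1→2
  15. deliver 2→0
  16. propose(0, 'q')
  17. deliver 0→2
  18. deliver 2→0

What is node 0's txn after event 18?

3

after 1 — propose(0,'y'): n0:coor/t1/[-]
after 2 — deliver 0→1: n1:part/t1/[-]
after 3 — deliver 1→0: ·
after 4 — deliver 0→2: n2:part/t1/[-]
after 5 — deliver 2→0: n0:coor/t1/[y]
after 6 — deliver 0→2: n2:part/t1/[y]
after 7 — crash(2): n2:✗part/t1/[y]
after 8 — timeout(0): n0:coor/t2/[y]
after 9 — deliver 2→1: ·
after 10 — deliver 2→0: ·
after 11 — recover(2): n2:part/t1/[y]
after 12 — crash(1): n1:✗part/t1/[-]
after 13 — deliver 2→1: ·
after 14 — deliver 1→2: ·
after 15 — deliver 2→0: ·
after 16 — propose(0,'q'): n0:coor/t3/[y]
after 17 — deliver 0→2: n2:part/t2/[y]
after 18 — deliver 2→0: ·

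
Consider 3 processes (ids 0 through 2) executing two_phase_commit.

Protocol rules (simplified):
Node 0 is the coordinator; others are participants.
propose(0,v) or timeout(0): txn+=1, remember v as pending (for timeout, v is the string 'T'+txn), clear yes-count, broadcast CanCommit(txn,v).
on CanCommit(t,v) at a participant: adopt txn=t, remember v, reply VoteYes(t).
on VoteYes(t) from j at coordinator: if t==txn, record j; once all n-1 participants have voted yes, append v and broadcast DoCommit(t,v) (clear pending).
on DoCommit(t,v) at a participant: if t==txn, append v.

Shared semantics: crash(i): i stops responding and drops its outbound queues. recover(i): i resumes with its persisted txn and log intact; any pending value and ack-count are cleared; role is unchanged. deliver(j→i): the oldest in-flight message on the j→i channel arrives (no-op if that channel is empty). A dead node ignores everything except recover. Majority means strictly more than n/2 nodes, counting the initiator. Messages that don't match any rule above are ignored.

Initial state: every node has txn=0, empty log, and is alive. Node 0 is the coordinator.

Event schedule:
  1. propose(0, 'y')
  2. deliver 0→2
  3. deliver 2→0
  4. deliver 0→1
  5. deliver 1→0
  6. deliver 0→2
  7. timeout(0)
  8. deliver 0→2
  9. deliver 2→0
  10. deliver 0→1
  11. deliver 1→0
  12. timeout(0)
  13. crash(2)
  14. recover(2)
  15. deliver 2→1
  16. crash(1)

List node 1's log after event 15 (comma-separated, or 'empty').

y

[1] propose(0,'y') → N0(coor t1 [-])
[2] deliver 0→2 → N2(part t1 [-])
[3] deliver 2→0 → ∅
[4] deliver 0→1 → N1(part t1 [-])
[5] deliver 1→0 → N0(coor t1 [y])
[6] deliver 0→2 → N2(part t1 [y])
[7] timeout(0) → N0(coor t2 [y])
[8] deliver 0→2 → N2(part t2 [y])
[9] deliver 2→0 → ∅
[10] deliver 0→1 → N1(part t1 [y])
[11] deliver 1→0 → ∅
[12] timeout(0) → N0(coor t3 [y])
[13] crash(2) → N2(✗part t2 [y])
[14] recover(2) → N2(part t2 [y])
[15] deliver 2→1 → ∅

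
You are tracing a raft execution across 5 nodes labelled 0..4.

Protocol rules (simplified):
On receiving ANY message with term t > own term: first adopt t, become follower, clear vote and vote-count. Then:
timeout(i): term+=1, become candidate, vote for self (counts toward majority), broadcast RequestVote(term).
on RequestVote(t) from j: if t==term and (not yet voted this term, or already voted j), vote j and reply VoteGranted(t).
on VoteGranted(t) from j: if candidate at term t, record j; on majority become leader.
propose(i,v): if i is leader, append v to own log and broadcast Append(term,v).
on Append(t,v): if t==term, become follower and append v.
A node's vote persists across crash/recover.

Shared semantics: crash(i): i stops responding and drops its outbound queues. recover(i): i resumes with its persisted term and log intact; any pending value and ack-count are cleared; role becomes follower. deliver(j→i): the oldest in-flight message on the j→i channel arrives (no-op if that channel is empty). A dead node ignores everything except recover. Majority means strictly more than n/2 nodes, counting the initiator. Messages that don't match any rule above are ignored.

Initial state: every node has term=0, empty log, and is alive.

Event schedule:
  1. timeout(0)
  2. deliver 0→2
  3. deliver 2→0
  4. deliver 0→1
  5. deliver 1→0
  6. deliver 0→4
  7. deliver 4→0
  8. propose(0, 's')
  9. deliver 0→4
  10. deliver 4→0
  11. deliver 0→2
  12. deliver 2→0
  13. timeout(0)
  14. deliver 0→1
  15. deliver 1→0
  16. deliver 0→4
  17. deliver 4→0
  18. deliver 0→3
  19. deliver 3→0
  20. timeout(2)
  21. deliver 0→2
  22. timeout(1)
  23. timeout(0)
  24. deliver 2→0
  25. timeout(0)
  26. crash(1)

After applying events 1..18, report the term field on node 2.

step 1 timeout(0): 0={cand,t=1,log=-}
step 2 deliver 0→2: 2={foll,t=1,log=-}
step 3 deliver 2→0: —
step 4 deliver 0→1: 1={foll,t=1,log=-}
step 5 deliver 1→0: 0={lead,t=1,log=-}
step 6 deliver 0→4: 4={foll,t=1,log=-}
step 7 deliver 4→0: —
step 8 propose(0,'s'): 0={lead,t=1,log=s}
step 9 deliver 0→4: 4={foll,t=1,log=s}
step 10 deliver 4→0: —
step 11 deliver 0→2: 2={foll,t=1,log=s}
step 12 deliver 2→0: —
step 13 timeout(0): 0={cand,t=2,log=s}
step 14 deliver 0→1: 1={foll,t=1,log=s}
step 15 deliver 1→0: —
step 16 deliver 0→4: 4={foll,t=2,log=s}
step 17 deliver 4→0: —
step 18 deliver 0→3: 3={foll,t=1,log=-}

1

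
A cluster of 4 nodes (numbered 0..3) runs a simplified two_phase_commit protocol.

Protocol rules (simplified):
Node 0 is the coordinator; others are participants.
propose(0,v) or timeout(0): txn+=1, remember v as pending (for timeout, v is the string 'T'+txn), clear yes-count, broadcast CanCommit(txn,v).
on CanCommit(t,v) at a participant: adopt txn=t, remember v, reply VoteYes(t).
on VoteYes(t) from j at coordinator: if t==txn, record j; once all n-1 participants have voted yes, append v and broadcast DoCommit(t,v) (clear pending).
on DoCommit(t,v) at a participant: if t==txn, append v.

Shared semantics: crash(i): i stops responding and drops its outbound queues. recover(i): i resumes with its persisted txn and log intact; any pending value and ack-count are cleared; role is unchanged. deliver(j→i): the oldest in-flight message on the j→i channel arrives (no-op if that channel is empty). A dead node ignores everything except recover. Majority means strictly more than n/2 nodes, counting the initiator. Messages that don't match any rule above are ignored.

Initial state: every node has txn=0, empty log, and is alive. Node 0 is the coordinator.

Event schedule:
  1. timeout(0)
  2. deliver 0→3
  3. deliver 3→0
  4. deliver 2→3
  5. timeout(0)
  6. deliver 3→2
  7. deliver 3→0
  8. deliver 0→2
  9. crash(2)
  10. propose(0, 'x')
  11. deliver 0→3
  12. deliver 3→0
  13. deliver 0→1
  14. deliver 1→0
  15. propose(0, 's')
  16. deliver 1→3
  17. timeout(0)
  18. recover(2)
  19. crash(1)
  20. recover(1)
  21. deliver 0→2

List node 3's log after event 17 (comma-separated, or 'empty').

e1 timeout(0): 0[coor,t=1,-]
e2 deliver 0→3: 3[part,t=1,-]
e3 deliver 3→0: ·
e4 deliver 2→3: ·
e5 timeout(0): 0[coor,t=2,-]
e6 deliver 3→2: ·
e7 deliver 3→0: ·
e8 deliver 0→2: 2[part,t=1,-]
e9 crash(2): 2[✗part,t=1,-]
e10 propose(0,'x'): 0[coor,t=3,-]
e11 deliver 0→3: 3[part,t=2,-]
e12 deliver 3→0: ·
e13 deliver 0→1: 1[part,t=1,-]
e14 deliver 1→0: ·
e15 propose(0,'s'): 0[coor,t=4,-]
e16 deliver 1→3: ·
e17 timeout(0): 0[coor,t=5,-]

empty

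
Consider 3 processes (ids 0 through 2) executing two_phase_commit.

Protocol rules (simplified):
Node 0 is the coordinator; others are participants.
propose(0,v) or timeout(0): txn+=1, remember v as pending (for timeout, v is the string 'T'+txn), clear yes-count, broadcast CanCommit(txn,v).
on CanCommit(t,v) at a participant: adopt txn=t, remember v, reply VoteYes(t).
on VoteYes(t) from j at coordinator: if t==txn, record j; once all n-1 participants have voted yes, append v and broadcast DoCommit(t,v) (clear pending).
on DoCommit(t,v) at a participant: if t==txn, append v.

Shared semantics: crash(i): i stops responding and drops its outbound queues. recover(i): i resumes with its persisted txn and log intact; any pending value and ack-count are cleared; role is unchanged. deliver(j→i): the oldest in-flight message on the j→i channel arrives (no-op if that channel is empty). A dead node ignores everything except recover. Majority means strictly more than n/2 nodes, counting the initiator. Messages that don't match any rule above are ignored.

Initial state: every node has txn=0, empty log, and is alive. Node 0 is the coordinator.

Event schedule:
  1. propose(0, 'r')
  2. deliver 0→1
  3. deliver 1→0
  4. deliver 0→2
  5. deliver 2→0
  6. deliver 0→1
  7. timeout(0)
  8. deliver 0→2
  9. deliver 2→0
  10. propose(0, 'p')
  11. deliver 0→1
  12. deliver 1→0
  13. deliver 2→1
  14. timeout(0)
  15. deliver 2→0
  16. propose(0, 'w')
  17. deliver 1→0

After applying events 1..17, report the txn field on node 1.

after 1 — propose(0,'r'): n0:coor/t1/[-]
after 2 — deliver 0→1: n1:part/t1/[-]
after 3 — deliver 1→0: ·
after 4 — deliver 0→2: n2:part/t1/[-]
after 5 — deliver 2→0: n0:coor/t1/[r]
after 6 — deliver 0→1: n1:part/t1/[r]
after 7 — timeout(0): n0:coor/t2/[r]
after 8 — deliver 0→2: n2:part/t1/[r]
after 9 — deliver 2→0: ·
after 10 — propose(0,'p'): n0:coor/t3/[r]
after 11 — deliver 0→1: n1:part/t2/[r]
after 12 — deliver 1→0: ·
after 13 — deliver 2→1: ·
after 14 — timeout(0): n0:coor/t4/[r]
after 15 — deliver 2→0: ·
after 16 — propose(0,'w'): n0:coor/t5/[r]
after 17 — deliver 1→0: ·

2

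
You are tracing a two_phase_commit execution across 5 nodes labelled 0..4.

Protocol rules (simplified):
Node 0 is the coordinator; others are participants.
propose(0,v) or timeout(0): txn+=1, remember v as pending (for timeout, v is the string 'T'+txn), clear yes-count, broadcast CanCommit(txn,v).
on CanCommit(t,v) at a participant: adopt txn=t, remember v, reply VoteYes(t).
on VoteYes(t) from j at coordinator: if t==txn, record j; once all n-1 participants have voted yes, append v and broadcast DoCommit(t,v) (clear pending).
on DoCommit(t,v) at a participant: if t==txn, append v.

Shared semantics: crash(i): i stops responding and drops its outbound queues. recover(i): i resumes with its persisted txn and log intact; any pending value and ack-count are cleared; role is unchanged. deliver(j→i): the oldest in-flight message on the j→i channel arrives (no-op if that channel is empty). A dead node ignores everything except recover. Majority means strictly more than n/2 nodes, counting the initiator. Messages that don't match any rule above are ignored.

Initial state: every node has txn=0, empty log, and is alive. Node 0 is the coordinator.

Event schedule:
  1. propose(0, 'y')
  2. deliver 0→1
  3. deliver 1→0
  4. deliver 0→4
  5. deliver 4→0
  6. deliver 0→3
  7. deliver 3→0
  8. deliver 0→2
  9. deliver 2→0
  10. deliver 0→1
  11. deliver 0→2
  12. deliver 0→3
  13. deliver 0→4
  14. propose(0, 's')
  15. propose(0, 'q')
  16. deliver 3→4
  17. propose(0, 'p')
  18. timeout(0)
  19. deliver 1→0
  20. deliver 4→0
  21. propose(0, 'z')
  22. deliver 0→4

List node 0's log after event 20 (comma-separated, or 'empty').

y

step 1 propose(0,'y'): 0={coor,t=1,log=-}
step 2 deliver 0→1: 1={part,t=1,log=-}
step 3 deliver 1→0: —
step 4 deliver 0→4: 4={part,t=1,log=-}
step 5 deliver 4→0: —
step 6 deliver 0→3: 3={part,t=1,log=-}
step 7 deliver 3→0: —
step 8 deliver 0→2: 2={part,t=1,log=-}
step 9 deliver 2→0: 0={coor,t=1,log=y}
step 10 deliver 0→1: 1={part,t=1,log=y}
step 11 deliver 0→2: 2={part,t=1,log=y}
step 12 deliver 0→3: 3={part,t=1,log=y}
step 13 deliver 0→4: 4={part,t=1,log=y}
step 14 propose(0,'s'): 0={coor,t=2,log=y}
step 15 propose(0,'q'): 0={coor,t=3,log=y}
step 16 deliver 3→4: —
step 17 propose(0,'p'): 0={coor,t=4,log=y}
step 18 timeout(0): 0={coor,t=5,log=y}
step 19 deliver 1→0: —
step 20 deliver 4→0: —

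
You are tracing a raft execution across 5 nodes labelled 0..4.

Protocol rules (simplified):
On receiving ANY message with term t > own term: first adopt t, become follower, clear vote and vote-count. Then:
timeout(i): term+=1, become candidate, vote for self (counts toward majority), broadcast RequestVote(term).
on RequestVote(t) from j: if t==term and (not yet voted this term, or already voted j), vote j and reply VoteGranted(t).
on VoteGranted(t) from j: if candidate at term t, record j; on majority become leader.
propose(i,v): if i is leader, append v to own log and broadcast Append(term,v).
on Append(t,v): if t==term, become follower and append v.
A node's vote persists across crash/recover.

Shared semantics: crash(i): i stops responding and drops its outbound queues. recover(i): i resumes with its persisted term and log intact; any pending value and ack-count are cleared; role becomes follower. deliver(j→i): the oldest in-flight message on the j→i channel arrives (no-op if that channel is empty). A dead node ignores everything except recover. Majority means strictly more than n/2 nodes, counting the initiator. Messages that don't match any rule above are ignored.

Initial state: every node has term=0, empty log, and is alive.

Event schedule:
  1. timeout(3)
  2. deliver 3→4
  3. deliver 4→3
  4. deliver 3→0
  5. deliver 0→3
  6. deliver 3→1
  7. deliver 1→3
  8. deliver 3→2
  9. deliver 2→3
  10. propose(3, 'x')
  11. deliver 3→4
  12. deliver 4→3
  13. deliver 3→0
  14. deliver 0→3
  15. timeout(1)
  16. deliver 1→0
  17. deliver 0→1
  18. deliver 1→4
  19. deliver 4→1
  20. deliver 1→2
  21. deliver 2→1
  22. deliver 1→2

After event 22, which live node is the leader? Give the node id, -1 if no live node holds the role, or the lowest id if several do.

1

after 1 — timeout(3): n3:cand/t1/[-]
after 2 — deliver 3→4: n4:foll/t1/[-]
after 3 — deliver 4→3: ·
after 4 — deliver 3→0: n0:foll/t1/[-]
after 5 — deliver 0→3: n3:lead/t1/[-]
after 6 — deliver 3→1: n1:foll/t1/[-]
after 7 — deliver 1→3: ·
after 8 — deliver 3→2: n2:foll/t1/[-]
after 9 — deliver 2→3: ·
after 10 — propose(3,'x'): n3:lead/t1/[x]
after 11 — deliver 3→4: n4:foll/t1/[x]
after 12 — deliver 4→3: ·
after 13 — deliver 3→0: n0:foll/t1/[x]
after 14 — deliver 0→3: ·
after 15 — timeout(1): n1:cand/t2/[-]
after 16 — deliver 1→0: n0:foll/t2/[x]
after 17 — deliver 0→1: ·
after 18 — deliver 1→4: n4:foll/t2/[x]
after 19 — deliver 4→1: n1:lead/t2/[-]
after 20 — deliver 1→2: n2:foll/t2/[-]
after 21 — deliver 2→1: ·
after 22 — deliver 1→2: ·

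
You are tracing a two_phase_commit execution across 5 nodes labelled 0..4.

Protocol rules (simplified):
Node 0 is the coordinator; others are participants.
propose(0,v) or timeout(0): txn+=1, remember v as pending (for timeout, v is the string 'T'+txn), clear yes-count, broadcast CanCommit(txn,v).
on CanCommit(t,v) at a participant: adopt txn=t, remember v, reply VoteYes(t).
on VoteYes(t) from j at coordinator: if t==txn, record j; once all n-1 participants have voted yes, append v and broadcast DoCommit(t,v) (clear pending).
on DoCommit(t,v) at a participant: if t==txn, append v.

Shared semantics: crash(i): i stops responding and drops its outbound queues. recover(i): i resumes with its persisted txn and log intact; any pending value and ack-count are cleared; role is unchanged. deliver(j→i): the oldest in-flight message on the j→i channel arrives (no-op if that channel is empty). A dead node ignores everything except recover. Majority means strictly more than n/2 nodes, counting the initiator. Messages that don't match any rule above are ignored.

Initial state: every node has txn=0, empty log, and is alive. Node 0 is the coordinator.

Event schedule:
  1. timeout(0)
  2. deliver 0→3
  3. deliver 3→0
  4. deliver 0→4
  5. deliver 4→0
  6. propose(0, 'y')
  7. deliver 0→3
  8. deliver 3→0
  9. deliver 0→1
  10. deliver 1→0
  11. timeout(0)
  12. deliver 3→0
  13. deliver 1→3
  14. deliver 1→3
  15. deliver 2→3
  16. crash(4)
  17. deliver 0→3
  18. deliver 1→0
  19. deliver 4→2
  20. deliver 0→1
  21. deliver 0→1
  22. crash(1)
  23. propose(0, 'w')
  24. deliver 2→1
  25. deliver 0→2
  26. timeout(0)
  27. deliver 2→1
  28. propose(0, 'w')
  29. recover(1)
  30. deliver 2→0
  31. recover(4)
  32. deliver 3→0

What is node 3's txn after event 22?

3

e1 timeout(0): 0[coor,t=1,-]
e2 deliver 0→3: 3[part,t=1,-]
e3 deliver 3→0: ·
e4 deliver 0→4: 4[part,t=1,-]
e5 deliver 4→0: ·
e6 propose(0,'y'): 0[coor,t=2,-]
e7 deliver 0→3: 3[part,t=2,-]
e8 deliver 3→0: ·
e9 deliver 0→1: 1[part,t=1,-]
e10 deliver 1→0: ·
e11 timeout(0): 0[coor,t=3,-]
e12 deliver 3→0: ·
e13 deliver 1→3: ·
e14 deliver 1→3: ·
e15 deliver 2→3: ·
e16 crash(4): 4[✗part,t=1,-]
e17 deliver 0→3: 3[part,t=3,-]
e18 deliver 1→0: ·
e19 deliver 4→2: ·
e20 deliver 0→1: 1[part,t=2,-]
e21 deliver 0→1: 1[part,t=3,-]
e22 crash(1): 1[✗part,t=3,-]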